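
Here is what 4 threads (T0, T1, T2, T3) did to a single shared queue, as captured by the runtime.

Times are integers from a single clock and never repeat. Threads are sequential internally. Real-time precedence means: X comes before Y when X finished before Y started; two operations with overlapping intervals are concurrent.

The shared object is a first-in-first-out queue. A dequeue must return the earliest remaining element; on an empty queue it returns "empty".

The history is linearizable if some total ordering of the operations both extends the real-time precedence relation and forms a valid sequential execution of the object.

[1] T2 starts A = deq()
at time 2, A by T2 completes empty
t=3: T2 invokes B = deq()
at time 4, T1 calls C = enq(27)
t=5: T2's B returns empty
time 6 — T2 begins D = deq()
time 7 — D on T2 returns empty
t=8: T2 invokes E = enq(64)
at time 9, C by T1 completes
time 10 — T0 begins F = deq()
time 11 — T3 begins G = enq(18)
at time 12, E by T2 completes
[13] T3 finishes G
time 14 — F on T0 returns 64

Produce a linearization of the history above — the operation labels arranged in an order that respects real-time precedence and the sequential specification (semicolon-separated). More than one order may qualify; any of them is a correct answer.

A; B; D; E; C; F; G

step 1: A deq() → empty — queue <>
step 2: B deq() → empty — queue <>
step 3: D deq() → empty — queue <>
step 4: E enq(64) — queue <64>
step 5: C enq(27) — queue <64,27>
step 6: F deq() → 64 — queue <27>
step 7: G enq(18) — queue <27,18>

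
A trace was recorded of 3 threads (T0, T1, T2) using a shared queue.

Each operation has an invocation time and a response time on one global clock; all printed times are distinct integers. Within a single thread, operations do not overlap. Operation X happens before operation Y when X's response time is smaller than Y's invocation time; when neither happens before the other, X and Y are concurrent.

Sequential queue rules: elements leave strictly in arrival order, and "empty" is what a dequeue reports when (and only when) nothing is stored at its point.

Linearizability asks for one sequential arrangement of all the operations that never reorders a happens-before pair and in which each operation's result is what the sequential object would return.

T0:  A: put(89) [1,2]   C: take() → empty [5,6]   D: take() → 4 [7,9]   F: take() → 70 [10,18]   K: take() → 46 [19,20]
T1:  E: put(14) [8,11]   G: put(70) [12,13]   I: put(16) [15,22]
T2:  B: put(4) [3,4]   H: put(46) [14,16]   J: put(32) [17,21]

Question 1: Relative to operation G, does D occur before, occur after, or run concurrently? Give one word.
Answer: before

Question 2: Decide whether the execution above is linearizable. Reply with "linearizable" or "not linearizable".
the violation lands at event 6, C's response at time 6: events 1..5 linearize, events 1..6 do not
one real-time candidate order over the 3 completed operations — the queue replay rejects it
e.g. A, B, C: illegal at step 3, since C take() → empty cannot apply there

not linearizable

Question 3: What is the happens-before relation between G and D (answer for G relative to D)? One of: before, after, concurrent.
Answer: after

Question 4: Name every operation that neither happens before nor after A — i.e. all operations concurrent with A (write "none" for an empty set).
Answer: none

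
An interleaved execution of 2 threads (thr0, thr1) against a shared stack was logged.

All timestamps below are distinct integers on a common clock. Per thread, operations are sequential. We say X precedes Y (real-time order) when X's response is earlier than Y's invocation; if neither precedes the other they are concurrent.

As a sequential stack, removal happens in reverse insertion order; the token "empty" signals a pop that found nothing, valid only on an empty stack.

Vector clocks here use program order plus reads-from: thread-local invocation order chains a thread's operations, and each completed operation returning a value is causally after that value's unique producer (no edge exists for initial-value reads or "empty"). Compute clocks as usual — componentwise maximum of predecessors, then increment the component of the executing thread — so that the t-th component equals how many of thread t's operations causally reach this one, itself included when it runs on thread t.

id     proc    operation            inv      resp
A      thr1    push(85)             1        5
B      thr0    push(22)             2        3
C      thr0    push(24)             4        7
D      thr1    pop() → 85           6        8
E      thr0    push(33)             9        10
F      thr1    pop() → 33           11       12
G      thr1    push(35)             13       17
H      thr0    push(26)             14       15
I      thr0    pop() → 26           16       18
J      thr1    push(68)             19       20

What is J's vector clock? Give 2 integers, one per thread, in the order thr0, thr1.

(3, 5)

A, invoked 1, has no incoming edges; only thr1's bump applies → (0, 1)
B, invoked 2, has no incoming edges; only thr0's bump applies → (1, 0)
merge at D (invoked 6): VC(A)=(0, 1), own-thread bump on thr1 → (0, 2)
merge at C (invoked 4): VC(B)=(1, 0), own-thread bump on thr0 → (2, 0)
merge at E (invoked 9): VC(C)=(2, 0), own-thread bump on thr0 → (3, 0)
merge at H (invoked 14): VC(E)=(3, 0), own-thread bump on thr0 → (4, 0)
merge at I (invoked 16): VC(H)=(4, 0), own-thread bump on thr0 → (5, 0)
merge at F (invoked 11): VC(D)=(0, 2), VC(E)=(3, 0), own-thread bump on thr1 → (3, 3)
merge at G (invoked 13): VC(F)=(3, 3), own-thread bump on thr1 → (3, 4)
merge at J (invoked 19): VC(G)=(3, 4), own-thread bump on thr1 → (3, 5)
target: VC(J) = (3, 5)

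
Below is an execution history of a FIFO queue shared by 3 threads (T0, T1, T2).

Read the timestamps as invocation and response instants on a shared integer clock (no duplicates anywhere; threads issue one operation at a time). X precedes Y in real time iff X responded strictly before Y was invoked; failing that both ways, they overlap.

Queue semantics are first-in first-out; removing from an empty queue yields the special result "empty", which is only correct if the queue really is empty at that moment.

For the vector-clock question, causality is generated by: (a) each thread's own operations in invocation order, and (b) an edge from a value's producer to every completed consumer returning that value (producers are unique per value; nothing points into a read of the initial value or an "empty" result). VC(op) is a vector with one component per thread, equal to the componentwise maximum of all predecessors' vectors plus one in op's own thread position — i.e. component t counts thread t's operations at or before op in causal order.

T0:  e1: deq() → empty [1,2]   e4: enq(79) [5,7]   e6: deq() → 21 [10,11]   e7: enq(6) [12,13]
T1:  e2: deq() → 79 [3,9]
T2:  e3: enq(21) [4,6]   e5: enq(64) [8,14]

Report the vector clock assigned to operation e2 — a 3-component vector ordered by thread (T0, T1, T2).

no predecessors for e3 (invoked 4): T2 increments from zero → (0, 0, 1)
no predecessors for e1 (invoked 1): T0 increments from zero → (1, 0, 0)
VC(e5, invoked at 8): max of VC(e3)=(0, 0, 1), then +1 on thread T2 → (0, 0, 2)
VC(e4, invoked at 5): max of VC(e1)=(1, 0, 0), then +1 on thread T0 → (2, 0, 0)
VC(e2, invoked at 3): max of VC(e4)=(2, 0, 0), then +1 on thread T1 → (2, 1, 0)
VC(e6, invoked at 10): max of VC(e3)=(0, 0, 1), VC(e4)=(2, 0, 0), then +1 on thread T0 → (3, 0, 1)
VC(e7, invoked at 12): max of VC(e6)=(3, 0, 1), then +1 on thread T0 → (4, 0, 1)
target: VC(e2) = (2, 1, 0)

(2, 1, 0)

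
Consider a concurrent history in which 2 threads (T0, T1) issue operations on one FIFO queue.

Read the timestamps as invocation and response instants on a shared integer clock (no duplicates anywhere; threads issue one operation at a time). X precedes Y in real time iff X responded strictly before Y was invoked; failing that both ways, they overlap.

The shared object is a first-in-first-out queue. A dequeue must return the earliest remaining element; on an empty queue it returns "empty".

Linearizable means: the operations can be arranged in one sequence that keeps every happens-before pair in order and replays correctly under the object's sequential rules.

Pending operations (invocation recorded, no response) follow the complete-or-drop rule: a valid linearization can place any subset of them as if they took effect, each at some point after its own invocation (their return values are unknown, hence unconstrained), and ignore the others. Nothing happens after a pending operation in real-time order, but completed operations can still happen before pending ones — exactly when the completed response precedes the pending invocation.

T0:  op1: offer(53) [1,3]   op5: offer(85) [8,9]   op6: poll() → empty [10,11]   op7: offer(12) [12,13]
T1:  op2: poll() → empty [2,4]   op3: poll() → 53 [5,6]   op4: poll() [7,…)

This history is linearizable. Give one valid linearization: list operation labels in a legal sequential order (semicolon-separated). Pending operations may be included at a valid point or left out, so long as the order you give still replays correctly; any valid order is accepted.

op2; op1; op3; op5; op4; op6; op7

step 1: op2 poll() → empty — queue <>
step 2: op1 offer(53) — queue <53>
step 3: op3 poll() → 53 — queue <>
step 4: op5 offer(85) — queue <85>
step 5: op4 poll() (pending, included) — queue <>
step 6: op6 poll() → empty — queue <>
step 7: op7 offer(12) — queue <12>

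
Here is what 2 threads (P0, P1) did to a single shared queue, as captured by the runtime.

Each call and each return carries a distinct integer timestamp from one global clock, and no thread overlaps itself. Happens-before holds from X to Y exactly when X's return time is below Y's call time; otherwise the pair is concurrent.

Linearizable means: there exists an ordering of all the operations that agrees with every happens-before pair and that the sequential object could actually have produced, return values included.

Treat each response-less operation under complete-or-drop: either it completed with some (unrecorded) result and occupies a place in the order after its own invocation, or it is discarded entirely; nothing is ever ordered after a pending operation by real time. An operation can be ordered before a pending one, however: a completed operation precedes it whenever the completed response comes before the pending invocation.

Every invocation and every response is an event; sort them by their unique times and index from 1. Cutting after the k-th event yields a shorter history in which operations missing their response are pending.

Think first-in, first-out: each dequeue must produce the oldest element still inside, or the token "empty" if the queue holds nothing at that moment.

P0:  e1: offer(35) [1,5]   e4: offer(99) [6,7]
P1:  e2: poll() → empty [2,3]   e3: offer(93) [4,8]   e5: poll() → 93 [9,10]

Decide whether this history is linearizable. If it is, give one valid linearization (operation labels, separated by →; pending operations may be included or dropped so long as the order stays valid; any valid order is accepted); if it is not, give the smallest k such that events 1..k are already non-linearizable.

step 1: e2 poll() → empty — queue <>
step 2: e3 offer(93) — queue <93>
step 3: e1 offer(35) — queue <93,35>
step 4: e4 offer(99) — queue <93,35,99>
step 5: e5 poll() → 93 — queue <35,99>

linearizable — witness: e2 → e3 → e1 → e4 → e5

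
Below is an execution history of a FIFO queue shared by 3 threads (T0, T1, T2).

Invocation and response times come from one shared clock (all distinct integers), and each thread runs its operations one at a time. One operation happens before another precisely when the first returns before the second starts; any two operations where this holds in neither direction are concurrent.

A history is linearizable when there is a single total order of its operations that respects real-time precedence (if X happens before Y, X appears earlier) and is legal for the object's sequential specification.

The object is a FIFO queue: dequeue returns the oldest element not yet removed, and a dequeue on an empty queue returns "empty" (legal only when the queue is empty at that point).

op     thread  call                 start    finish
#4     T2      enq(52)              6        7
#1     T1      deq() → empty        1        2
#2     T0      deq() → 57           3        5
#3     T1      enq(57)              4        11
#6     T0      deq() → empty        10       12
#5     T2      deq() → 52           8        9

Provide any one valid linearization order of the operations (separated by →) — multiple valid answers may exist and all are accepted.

step 1: #1 deq() → empty — queue <>
step 2: #3 enq(57) — queue <57>
step 3: #2 deq() → 57 — queue <>
step 4: #4 enq(52) — queue <52>
step 5: #5 deq() → 52 — queue <>
step 6: #6 deq() → empty — queue <>

#1 → #3 → #2 → #4 → #5 → #6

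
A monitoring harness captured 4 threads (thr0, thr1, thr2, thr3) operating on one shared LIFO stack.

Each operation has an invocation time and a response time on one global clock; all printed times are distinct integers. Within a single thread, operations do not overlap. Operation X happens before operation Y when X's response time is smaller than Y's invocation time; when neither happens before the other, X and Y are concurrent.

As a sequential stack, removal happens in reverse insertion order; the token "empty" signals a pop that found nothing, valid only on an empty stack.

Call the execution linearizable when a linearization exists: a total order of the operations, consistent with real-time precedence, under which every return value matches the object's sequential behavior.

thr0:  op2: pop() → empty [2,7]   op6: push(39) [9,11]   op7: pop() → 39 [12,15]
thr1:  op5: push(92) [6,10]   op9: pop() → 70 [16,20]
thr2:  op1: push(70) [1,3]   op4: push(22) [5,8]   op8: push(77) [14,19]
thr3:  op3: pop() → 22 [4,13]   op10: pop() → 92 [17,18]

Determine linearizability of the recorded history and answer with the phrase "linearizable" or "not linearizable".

witness order: op2, op1, op4, op3, op5, op6, op7, op10, op9, op8
step 1: op2 pop() → empty — stack <>
step 2: op1 push(70) — stack <70>
step 3: op4 push(22) — stack <70,22>
step 4: op3 pop() → 22 — stack <70>
step 5: op5 push(92) — stack <70,92>
step 6: op6 push(39) — stack <70,92,39>
step 7: op7 pop() → 39 — stack <70,92>
step 8: op10 pop() → 92 — stack <70>
step 9: op9 pop() → 70 — stack <>
step 10: op8 push(77) — stack <77>

linearizable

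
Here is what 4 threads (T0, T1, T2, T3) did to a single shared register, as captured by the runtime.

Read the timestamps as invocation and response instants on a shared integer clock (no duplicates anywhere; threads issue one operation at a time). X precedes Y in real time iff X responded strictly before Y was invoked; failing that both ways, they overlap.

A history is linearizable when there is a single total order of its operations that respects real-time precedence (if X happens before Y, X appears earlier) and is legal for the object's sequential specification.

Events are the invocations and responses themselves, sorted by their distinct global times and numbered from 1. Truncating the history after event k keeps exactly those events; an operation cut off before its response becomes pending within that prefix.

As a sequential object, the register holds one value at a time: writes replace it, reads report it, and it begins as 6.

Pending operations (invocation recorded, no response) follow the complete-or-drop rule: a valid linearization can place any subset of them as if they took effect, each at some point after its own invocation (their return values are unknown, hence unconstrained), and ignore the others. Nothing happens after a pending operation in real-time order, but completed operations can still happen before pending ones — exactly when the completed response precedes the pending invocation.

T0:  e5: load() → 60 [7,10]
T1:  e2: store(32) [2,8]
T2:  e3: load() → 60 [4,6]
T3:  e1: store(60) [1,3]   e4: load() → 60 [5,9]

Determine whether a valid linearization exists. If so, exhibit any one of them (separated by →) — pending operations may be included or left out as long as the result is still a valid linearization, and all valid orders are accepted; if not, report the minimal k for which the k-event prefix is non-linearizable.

linearizable — witness: e1 → e3 → e4 → e5 → e2

1. e1 store(60), leaving value 60
2. e3 load() → 60, leaving value 60
3. e4 load() → 60, leaving value 60
4. e5 load() → 60, leaving value 60
5. e2 store(32), leaving value 32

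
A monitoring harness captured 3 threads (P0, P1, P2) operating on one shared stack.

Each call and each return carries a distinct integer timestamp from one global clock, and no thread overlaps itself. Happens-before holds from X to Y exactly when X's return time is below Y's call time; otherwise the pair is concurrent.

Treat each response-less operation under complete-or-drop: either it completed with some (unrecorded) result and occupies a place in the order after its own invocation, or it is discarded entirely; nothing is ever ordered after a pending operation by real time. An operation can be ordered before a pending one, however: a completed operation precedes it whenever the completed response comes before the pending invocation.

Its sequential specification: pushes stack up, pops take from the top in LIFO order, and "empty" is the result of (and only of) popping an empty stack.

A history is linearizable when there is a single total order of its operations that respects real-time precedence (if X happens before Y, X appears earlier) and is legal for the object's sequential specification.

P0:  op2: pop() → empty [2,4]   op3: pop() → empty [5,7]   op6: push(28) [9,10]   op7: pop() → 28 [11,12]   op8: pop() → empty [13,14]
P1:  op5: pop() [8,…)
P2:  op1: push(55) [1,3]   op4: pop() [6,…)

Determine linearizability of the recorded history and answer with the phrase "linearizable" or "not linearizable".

a witness: op2, op1, op4, op3, op5, op6, op7, op8
step 1: op2 pop() → empty — stack <>
step 2: op1 push(55) — stack <55>
step 3: op4 pop() (pending, included) — stack <>
step 4: op3 pop() → empty — stack <>
step 5: op5 pop() (pending, included) — stack <>
step 6: op6 push(28) — stack <28>
step 7: op7 pop() → 28 — stack <>
step 8: op8 pop() → empty — stack <>

linearizable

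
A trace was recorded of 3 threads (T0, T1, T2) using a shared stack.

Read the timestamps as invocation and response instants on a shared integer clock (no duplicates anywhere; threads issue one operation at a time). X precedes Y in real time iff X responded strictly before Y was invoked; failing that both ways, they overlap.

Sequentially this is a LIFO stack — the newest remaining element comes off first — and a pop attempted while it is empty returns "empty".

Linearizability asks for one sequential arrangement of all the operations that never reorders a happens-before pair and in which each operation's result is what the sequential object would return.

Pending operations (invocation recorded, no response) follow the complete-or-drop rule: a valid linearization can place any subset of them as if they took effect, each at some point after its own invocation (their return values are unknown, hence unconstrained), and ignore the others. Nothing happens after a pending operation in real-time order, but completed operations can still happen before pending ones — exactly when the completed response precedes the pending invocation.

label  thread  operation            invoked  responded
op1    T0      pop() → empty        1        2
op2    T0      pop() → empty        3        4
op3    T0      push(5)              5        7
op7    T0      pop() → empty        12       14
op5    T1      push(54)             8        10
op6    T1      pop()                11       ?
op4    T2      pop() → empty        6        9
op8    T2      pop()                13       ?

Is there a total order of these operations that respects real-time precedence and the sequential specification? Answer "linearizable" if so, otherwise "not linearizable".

a witness: op1, op2, op4, op3, op5, op6, op8, op7
step 1: op1 pop() → empty — stack <>
step 2: op2 pop() → empty — stack <>
step 3: op4 pop() → empty — stack <>
step 4: op3 push(5) — stack <5>
step 5: op5 push(54) — stack <5,54>
step 6: op6 pop() (pending, included) — stack <5>
step 7: op8 pop() (pending, included) — stack <>
step 8: op7 pop() → empty — stack <>

linearizable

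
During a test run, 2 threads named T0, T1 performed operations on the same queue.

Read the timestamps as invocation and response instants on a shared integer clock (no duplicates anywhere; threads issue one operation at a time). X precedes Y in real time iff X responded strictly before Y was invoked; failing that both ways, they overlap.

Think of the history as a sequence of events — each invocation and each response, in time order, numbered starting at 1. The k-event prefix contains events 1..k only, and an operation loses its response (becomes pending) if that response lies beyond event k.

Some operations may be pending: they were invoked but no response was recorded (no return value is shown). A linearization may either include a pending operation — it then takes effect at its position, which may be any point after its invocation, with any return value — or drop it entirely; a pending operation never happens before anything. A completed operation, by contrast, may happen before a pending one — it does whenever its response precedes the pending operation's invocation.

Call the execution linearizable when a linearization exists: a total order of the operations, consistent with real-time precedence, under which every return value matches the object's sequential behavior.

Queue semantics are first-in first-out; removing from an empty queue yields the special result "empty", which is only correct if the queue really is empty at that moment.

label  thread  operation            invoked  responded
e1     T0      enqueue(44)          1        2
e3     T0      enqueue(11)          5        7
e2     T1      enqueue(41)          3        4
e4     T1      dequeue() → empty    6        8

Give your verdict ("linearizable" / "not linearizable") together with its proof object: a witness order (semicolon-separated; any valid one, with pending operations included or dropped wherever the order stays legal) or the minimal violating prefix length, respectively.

not linearizable — minimal violating prefix: 8 events

cut after 7 events: linearizable; cut after 8 events (e4 responds, time 8): not linearizable
the 4 completed operations admit 2 real-time orders; each fails the queue replay
one such order, e1, e2, e3, e4, breaks at step 4 where e4 dequeue() → empty is illegal
one such order, e1, e2, e4, e3, breaks at step 3 where e4 dequeue() → empty is illegal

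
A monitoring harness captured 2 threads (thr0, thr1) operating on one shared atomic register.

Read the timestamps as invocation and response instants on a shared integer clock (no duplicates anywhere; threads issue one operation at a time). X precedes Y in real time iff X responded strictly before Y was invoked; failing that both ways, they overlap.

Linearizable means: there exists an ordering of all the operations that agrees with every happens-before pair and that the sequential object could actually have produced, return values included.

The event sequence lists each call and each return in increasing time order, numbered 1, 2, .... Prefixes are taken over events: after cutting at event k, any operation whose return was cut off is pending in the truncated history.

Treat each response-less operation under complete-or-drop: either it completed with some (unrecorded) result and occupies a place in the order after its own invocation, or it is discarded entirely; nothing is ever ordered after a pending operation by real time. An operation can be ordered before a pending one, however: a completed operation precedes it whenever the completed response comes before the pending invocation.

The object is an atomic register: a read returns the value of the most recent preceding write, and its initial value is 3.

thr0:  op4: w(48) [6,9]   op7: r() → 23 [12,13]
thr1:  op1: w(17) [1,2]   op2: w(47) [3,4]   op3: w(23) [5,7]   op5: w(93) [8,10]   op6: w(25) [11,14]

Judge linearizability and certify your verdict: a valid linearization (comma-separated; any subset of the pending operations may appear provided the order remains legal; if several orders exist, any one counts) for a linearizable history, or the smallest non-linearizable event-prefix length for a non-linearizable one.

not linearizable — minimal violating prefix: 13 events

already the first 13 events (up to op7's response at time 13) admit no linearization; the first 12 still do
6 completed operations, 3 real-time-consistent orders — every atomic register replay fails
no completion choice of the 1 pending operation (op6) rescues it — every subset was tried
for example op1, op2, op3, op4, op5, op7 (pending dropped) fails at step 6: op7 r() → 23 is not legal there
for example op1, op2, op3, op5, op4, op7 (pending dropped) fails at step 6: op7 r() → 23 is not legal there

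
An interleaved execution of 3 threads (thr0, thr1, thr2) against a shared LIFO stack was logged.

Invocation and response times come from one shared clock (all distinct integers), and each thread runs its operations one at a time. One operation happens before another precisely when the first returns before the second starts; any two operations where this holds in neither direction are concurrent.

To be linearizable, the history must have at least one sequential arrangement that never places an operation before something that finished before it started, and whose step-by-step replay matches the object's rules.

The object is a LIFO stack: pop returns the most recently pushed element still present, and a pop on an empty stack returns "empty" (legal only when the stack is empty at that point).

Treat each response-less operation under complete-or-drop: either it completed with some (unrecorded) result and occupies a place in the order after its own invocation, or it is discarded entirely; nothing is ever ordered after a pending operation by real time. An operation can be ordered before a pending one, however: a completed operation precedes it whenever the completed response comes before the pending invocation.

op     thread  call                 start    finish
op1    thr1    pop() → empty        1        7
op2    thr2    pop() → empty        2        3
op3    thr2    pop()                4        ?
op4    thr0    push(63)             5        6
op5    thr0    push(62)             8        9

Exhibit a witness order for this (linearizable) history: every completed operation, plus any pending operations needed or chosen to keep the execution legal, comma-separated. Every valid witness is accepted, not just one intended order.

1. op1 pop() → empty, leaving stack <>
2. op2 pop() → empty, leaving stack <>
3. op3 pop() (pending, included), leaving stack <>
4. op4 push(63), leaving stack <63>
5. op5 push(62), leaving stack <63,62>

op1, op2, op3, op4, op5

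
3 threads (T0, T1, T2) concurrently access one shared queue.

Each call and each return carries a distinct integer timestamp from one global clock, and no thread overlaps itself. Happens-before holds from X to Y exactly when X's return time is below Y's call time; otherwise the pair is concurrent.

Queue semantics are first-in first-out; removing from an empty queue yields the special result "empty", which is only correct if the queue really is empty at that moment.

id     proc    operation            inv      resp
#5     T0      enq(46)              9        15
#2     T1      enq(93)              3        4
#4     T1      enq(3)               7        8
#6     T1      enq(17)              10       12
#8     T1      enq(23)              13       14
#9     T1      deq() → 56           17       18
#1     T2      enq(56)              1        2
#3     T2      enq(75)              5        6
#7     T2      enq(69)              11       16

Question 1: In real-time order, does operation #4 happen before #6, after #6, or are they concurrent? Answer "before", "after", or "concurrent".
#4 spans [7,8], #6 spans [10,12]
resp(#4)=8 < inv(#6)=10

before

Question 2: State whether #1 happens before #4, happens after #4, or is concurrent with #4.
#1 spans [1,2], #4 spans [7,8]
resp(#1)=2 < inv(#4)=7

before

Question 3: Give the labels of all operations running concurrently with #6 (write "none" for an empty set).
#6 runs from 10 to 12; window-overlapping ops are concurrent
#1 [1,2]: before
#2 [3,4]: before
#3 [5,6]: before
#4 [7,8]: before
#5 [9,15]: concurrent
#7 [11,16]: concurrent
#8 [13,14]: after
#9 [17,18]: after

#5, #7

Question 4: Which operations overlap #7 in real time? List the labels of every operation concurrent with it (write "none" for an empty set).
overlap test against #7 [11,16]: concurrent iff the interval meets 11..16
#1 [1,2]: before
#2 [3,4]: before
#3 [5,6]: before
#4 [7,8]: before
#5 [9,15]: concurrent
#6 [10,12]: concurrent
#8 [13,14]: concurrent
#9 [17,18]: after

#5, #6, #8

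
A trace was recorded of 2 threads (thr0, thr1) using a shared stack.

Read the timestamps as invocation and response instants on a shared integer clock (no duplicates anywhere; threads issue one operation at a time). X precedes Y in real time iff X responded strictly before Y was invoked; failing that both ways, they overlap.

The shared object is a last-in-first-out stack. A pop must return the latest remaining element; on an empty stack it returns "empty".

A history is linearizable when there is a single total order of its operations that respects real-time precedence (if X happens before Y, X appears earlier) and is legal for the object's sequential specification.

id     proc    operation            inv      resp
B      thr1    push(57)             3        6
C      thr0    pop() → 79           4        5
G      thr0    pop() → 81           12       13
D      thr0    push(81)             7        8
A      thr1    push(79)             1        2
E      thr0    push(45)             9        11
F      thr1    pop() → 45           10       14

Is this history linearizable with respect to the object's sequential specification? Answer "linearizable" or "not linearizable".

linearizable

witness order: A, C, B, D, E, F, G
step 1: A push(79) — stack <79>
step 2: C pop() → 79 — stack <>
step 3: B push(57) — stack <57>
step 4: D push(81) — stack <57,81>
step 5: E push(45) — stack <57,81,45>
step 6: F pop() → 45 — stack <57,81>
step 7: G pop() → 81 — stack <57>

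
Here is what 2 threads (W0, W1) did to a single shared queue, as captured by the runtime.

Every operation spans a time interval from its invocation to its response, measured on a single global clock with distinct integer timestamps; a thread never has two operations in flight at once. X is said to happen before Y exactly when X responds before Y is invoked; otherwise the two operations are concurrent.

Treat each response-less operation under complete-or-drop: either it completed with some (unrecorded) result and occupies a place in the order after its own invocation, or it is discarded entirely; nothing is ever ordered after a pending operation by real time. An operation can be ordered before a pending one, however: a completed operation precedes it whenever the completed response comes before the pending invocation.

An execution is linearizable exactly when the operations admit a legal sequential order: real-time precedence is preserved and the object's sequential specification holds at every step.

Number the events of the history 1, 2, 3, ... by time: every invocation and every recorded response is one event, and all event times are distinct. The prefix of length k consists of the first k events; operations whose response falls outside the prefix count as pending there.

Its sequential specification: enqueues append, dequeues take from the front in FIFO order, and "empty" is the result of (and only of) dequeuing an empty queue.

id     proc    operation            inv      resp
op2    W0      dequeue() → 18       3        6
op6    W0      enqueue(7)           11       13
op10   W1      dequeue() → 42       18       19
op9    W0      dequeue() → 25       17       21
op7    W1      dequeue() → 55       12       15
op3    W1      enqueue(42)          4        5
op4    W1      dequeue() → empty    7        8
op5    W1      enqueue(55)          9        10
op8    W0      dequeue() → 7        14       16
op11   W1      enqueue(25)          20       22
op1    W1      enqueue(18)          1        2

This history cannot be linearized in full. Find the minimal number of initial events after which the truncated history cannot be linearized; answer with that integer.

8

a valid linearization of events 1..7 exists, for instance op1, op2, op3:
step 1: op1 enqueue(18) — queue <18>
step 2: op2 dequeue() → 18 — queue <>
step 3: op3 enqueue(42) — queue <42>
include event 8 — op4 responding at 8 — and every candidate order breaks
sample order op1, op2, op3, op4 stalls at step 4 — op4 dequeue() → empty has no legal effect
sample order op1, op3, op2, op4 stalls at step 4 — op4 dequeue() → empty has no legal effect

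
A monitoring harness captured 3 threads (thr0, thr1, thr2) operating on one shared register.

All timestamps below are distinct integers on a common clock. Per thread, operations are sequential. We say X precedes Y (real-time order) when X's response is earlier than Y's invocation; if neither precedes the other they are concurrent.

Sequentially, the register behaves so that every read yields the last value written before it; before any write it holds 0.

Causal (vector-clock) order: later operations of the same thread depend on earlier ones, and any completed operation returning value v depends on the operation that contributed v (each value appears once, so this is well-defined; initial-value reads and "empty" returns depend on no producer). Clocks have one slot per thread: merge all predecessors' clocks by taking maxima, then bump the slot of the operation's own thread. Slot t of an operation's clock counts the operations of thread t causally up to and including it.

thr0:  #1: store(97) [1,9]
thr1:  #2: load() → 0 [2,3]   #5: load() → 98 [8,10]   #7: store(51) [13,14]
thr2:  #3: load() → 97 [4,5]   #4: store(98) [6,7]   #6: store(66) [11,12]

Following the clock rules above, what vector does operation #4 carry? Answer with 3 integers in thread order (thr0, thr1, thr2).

(1, 0, 2)

#2 (invocation 2): nothing precedes it; thr1's component alone gives (0, 1, 0)
#1 (invocation 1): nothing precedes it; thr0's component alone gives (1, 0, 0)
invoked at 4, #3 merges VC(#1)=(1, 0, 0) and bumps thr2's slot → (1, 0, 1)
invoked at 6, #4 merges VC(#3)=(1, 0, 1) and bumps thr2's slot → (1, 0, 2)
invoked at 11, #6 merges VC(#4)=(1, 0, 2) and bumps thr2's slot → (1, 0, 3)
invoked at 8, #5 merges VC(#2)=(0, 1, 0), VC(#4)=(1, 0, 2) and bumps thr1's slot → (1, 2, 2)
invoked at 13, #7 merges VC(#5)=(1, 2, 2) and bumps thr1's slot → (1, 3, 2)
target: VC(#4) = (1, 0, 2)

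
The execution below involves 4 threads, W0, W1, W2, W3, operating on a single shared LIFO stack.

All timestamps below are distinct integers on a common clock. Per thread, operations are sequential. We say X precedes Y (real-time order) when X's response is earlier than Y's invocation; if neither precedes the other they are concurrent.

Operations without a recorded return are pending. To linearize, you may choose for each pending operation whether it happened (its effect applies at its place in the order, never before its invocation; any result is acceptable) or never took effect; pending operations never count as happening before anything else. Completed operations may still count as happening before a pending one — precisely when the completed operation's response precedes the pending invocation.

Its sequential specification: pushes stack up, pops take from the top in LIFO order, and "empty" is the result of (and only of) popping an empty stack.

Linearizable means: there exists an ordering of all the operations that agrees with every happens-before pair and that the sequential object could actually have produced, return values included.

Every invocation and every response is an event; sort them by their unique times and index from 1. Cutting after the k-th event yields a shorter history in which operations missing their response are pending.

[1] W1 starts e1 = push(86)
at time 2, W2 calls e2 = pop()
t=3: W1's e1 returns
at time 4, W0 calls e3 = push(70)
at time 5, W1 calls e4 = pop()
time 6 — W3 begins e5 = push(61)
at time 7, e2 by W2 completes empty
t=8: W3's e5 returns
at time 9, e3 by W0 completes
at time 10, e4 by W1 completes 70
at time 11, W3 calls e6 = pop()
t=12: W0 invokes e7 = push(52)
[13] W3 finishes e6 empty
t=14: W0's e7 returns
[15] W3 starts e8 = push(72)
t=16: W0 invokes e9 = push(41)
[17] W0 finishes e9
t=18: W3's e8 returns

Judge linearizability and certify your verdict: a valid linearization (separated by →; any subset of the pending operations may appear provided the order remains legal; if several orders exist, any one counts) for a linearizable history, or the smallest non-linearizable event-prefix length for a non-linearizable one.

not linearizable — minimal violating prefix: 13 events

events 1..12 are fine; event 13 — the response of e6 at time 13 — makes the prefix non-linearizable
6 completed operations, 30 real-time-consistent orders — every LIFO stack replay fails
completion choices over the 1 pending operation (e7) were checked; none helps
sample order e1, e2, e3, e4, e5, e6 (pending dropped) stalls at step 2 — e2 pop() → empty has no legal effect
sample order e1, e2, e3, e5, e4, e6 (pending dropped) stalls at step 2 — e2 pop() → empty has no legal effect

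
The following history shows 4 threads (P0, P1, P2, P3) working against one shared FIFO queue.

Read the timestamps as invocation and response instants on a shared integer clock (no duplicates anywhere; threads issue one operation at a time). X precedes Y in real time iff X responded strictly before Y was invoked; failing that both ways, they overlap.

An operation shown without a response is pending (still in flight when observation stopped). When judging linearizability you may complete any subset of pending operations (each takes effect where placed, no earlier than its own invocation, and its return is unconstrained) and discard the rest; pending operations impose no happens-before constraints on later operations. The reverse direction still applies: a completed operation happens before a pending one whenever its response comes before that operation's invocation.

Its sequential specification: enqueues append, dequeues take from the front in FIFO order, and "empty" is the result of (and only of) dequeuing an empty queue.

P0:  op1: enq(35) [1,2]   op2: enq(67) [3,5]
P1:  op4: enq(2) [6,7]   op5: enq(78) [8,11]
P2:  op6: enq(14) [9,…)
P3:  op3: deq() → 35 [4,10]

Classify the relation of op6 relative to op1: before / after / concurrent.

op6 spans [9,…), op1 spans [1,2]
resp(op1)=2 < inv(op6)=9

after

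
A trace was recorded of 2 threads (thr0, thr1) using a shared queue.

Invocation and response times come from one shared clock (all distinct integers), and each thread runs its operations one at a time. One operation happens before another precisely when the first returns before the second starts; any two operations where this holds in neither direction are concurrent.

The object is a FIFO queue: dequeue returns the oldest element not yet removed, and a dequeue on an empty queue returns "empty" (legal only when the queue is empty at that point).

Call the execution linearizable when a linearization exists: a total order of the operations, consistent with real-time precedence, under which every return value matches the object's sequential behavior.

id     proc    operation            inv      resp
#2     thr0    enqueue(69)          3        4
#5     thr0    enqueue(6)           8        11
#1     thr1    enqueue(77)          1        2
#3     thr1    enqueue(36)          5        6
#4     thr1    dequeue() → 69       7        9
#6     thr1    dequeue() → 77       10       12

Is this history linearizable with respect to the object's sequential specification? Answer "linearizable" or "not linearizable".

not linearizable

events 1..8 are fine; event 9 — the response of #4 at time 9 — makes the prefix non-linearizable
exactly one order of the 4 completed ops respects real time; the queue replay fails
no escape via the 1 pending operation (#5): every completion choice fails
e.g. #1, #2, #3, #4 (pending dropped): illegal at step 4, since #4 dequeue() → 69 cannot apply there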